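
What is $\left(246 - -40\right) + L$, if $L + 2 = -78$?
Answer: $206$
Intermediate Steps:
$L = -80$ ($L = -2 - 78 = -80$)
$\left(246 - -40\right) + L = \left(246 - -40\right) - 80 = \left(246 + 40\right) - 80 = 286 - 80 = 206$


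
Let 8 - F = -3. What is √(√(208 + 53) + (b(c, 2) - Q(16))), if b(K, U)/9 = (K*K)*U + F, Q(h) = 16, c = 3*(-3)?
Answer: √(1541 + 3*√29) ≈ 39.461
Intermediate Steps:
F = 11 (F = 8 - 1*(-3) = 8 + 3 = 11)
c = -9
b(K, U) = 99 + 9*U*K² (b(K, U) = 9*((K*K)*U + 11) = 9*(K²*U + 11) = 9*(U*K² + 11) = 9*(11 + U*K²) = 99 + 9*U*K²)
√(√(208 + 53) + (b(c, 2) - Q(16))) = √(√(208 + 53) + ((99 + 9*2*(-9)²) - 1*16)) = √(√261 + ((99 + 9*2*81) - 16)) = √(3*√29 + ((99 + 1458) - 16)) = √(3*√29 + (1557 - 16)) = √(3*√29 + 1541) = √(1541 + 3*√29)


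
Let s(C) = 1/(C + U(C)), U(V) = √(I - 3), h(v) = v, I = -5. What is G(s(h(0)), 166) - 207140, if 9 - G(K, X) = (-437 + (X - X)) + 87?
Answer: -206781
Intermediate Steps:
U(V) = 2*I*√2 (U(V) = √(-5 - 3) = √(-8) = 2*I*√2)
s(C) = 1/(C + 2*I*√2)
G(K, X) = 359 (G(K, X) = 9 - ((-437 + (X - X)) + 87) = 9 - ((-437 + 0) + 87) = 9 - (-437 + 87) = 9 - 1*(-350) = 9 + 350 = 359)
G(s(h(0)), 166) - 207140 = 359 - 207140 = -206781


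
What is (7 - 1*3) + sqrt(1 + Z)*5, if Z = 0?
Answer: 9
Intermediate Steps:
(7 - 1*3) + sqrt(1 + Z)*5 = (7 - 1*3) + sqrt(1 + 0)*5 = (7 - 3) + sqrt(1)*5 = 4 + 1*5 = 4 + 5 = 9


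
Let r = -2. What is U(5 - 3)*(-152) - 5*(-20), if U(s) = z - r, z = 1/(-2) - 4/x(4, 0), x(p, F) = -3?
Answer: -992/3 ≈ -330.67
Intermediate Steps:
z = ⅚ (z = 1/(-2) - 4/(-3) = -½ - 4*(-⅓) = -½ + 4/3 = ⅚ ≈ 0.83333)
U(s) = 17/6 (U(s) = ⅚ - 1*(-2) = ⅚ + 2 = 17/6)
U(5 - 3)*(-152) - 5*(-20) = (17/6)*(-152) - 5*(-20) = -1292/3 + 100 = -992/3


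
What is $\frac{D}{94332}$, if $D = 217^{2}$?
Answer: $\frac{6727}{13476} \approx 0.49918$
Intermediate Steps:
$D = 47089$
$\frac{D}{94332} = \frac{47089}{94332} = 47089 \cdot \frac{1}{94332} = \frac{6727}{13476}$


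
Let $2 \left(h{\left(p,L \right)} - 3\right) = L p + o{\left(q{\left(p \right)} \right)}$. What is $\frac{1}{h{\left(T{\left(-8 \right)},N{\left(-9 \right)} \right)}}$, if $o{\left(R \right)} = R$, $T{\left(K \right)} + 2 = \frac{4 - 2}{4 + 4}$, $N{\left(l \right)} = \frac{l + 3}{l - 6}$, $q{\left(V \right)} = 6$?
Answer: $\frac{20}{113} \approx 0.17699$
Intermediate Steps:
$N{\left(l \right)} = \frac{3 + l}{-6 + l}$
$T{\left(K \right)} = - \frac{7}{4}$ ($T{\left(K \right)} = -2 + \frac{4 - 2}{4 + 4} = -2 + \frac{2}{8} = -2 + 2 \cdot \frac{1}{8} = -2 + \frac{1}{4} = - \frac{7}{4}$)
$h{\left(p,L \right)} = 6 + \frac{L p}{2}$ ($h{\left(p,L \right)} = 3 + \frac{L p + 6}{2} = 3 + \frac{6 + L p}{2} = 3 + \left(3 + \frac{L p}{2}\right) = 6 + \frac{L p}{2}$)
$\frac{1}{h{\left(T{\left(-8 \right)},N{\left(-9 \right)} \right)}} = \frac{1}{6 + \frac{1}{2} \frac{3 - 9}{-6 - 9} \left(- \frac{7}{4}\right)} = \frac{1}{6 + \frac{1}{2} \frac{1}{-15} \left(-6\right) \left(- \frac{7}{4}\right)} = \frac{1}{6 + \frac{1}{2} \left(\left(- \frac{1}{15}\right) \left(-6\right)\right) \left(- \frac{7}{4}\right)} = \frac{1}{6 + \frac{1}{2} \cdot \frac{2}{5} \left(- \frac{7}{4}\right)} = \frac{1}{6 - \frac{7}{20}} = \frac{1}{\frac{113}{20}} = \frac{20}{113}$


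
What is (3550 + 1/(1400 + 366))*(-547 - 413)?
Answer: -3009264480/883 ≈ -3.4080e+6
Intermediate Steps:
(3550 + 1/(1400 + 366))*(-547 - 413) = (3550 + 1/1766)*(-960) = (6269301/1766)*(-960) = -3009264480/883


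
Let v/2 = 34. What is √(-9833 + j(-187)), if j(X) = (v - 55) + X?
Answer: I*√10007 ≈ 100.04*I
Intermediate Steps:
v = 68 (v = 2*34 = 68)
j(X) = 13 + X (j(X) = (68 - 55) + X = 13 + X)
√(-9833 + j(-187)) = √(-9833 + (13 - 187)) = √(-9833 - 174) = √(-10007) = I*√10007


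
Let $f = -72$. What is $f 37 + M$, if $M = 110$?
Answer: $-2554$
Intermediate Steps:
$f 37 + M = \left(-72\right) 37 + 110 = -2664 + 110 = -2554$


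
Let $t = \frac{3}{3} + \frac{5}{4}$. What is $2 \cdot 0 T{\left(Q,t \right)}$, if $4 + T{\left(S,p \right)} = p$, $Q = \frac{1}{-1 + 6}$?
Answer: $0$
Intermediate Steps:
$t = \frac{9}{4}$ ($t = 3 \cdot \frac{1}{3} + 5 \cdot \frac{1}{4} = 1 + \frac{5}{4} = \frac{9}{4} \approx 2.25$)
$Q = \frac{1}{5} \approx 0.2$
$T{\left(S,p \right)} = -4 + p$
$2 \cdot 0 T{\left(Q,t \right)} = 2 \cdot 0 \left(-4 + \frac{9}{4}\right) = 0 \left(- \frac{7}{4}\right) = 0$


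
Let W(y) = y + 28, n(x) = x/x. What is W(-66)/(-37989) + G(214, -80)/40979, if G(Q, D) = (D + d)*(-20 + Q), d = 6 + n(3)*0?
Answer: -543812882/1556751231 ≈ -0.34933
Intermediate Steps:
n(x) = 1
W(y) = 28 + y
d = 6 (d = 6 + 1*0 = 6 + 0 = 6)
G(Q, D) = (-20 + Q)*(6 + D) (G(Q, D) = (D + 6)*(-20 + Q) = (6 + D)*(-20 + Q) = (-20 + Q)*(6 + D))
W(-66)/(-37989) + G(214, -80)/40979 = (28 - 66)/(-37989) + (-120 - 20*(-80) + 6*214 - 80*214)/40979 = -38*(-1/37989) + (-120 + 1600 + 1284 - 17120)*(1/40979) = 38/37989 - 14356*1/40979 = 38/37989 - 14356/40979 = -543812882/1556751231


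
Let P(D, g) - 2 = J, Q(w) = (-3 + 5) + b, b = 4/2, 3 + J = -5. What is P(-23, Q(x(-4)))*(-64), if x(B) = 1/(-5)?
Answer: 384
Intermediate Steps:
J = -8 (J = -3 - 5 = -8)
b = 2 (b = 4*(½) = 2)
x(B) = -⅕
Q(w) = 4 (Q(w) = (-3 + 5) + 2 = 2 + 2 = 4)
P(D, g) = -6 (P(D, g) = 2 - 8 = -6)
P(-23, Q(x(-4)))*(-64) = -6*(-64) = 384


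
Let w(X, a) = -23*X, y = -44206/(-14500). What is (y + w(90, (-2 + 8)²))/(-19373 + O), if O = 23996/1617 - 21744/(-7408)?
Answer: 1602733165341/15008220476000 ≈ 0.10679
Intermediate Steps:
y = 22103/7250 (y = -44206*(-1/14500) = 22103/7250 ≈ 3.0487)
O = 1901093/106953 (O = 23996*(1/1617) - 21744*(-1/7408) = 3428/231 + 1359/463 = 1901093/106953 ≈ 17.775)
(y + w(90, (-2 + 8)²))/(-19373 + O) = (22103/7250 - 23*90)/(-19373 + 1901093/106953) = (22103/7250 - 2070)/(-2070099376/106953) = -14985397/7250*(-106953/2070099376) = 1602733165341/15008220476000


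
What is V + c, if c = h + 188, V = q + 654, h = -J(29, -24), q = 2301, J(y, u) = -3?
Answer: 3146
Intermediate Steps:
h = 3 (h = -1*(-3) = 3)
V = 2955 (V = 2301 + 654 = 2955)
c = 191 (c = 3 + 188 = 191)
V + c = 2955 + 191 = 3146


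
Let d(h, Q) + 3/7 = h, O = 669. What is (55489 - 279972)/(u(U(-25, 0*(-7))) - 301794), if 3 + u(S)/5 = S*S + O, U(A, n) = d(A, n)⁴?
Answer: -1294099822883/5038831950713098016 ≈ -2.5683e-7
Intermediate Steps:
d(h, Q) = -3/7 + h
U(A, n) = (-3/7 + A)⁴
u(S) = 3330 + 5*S² (u(S) = -15 + 5*(S*S + 669) = -15 + 5*(S² + 669) = -15 + 5*(669 + S²) = -15 + (3345 + 5*S²) = 3330 + 5*S²)
(55489 - 279972)/(u(U(-25, 0*(-7))) - 301794) = (55489 - 279972)/((3330 + 5*((-3 + 7*(-25))⁴/2401)²) - 301794) = -224483/((3330 + 5*((-3 - 175)⁴/2401)²) - 301794) = -224483/((3330 + 5*((1/2401)*(-178)⁴)²) - 301794) = -224483/((3330 + 5*((1/2401)*1003875856)²) - 301794) = -224483/((3330 + 5*(1003875856/2401)²) - 301794) = -224483/((3330 + 5*(1007766734259732736/5764801)) - 301794) = -224483/((3330 + 5038833671298663680/5764801) - 301794) = -224483/(5038833690495451010/5764801 - 301794) = -224483/5038831950713098016/5764801 = -224483*5764801/5038831950713098016 = -1294099822883/5038831950713098016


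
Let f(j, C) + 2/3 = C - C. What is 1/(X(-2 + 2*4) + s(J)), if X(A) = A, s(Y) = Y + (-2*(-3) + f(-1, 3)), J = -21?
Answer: -3/29 ≈ -0.10345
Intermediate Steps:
f(j, C) = -⅔ (f(j, C) = -⅔ + (C - C) = -⅔ + 0 = -⅔)
s(Y) = 16/3 + Y (s(Y) = Y + (-2*(-3) - ⅔) = Y + (6 - ⅔) = Y + 16/3 = 16/3 + Y)
1/(X(-2 + 2*4) + s(J)) = 1/((-2 + 2*4) + (16/3 - 21)) = 1/((-2 + 8) - 47/3) = 1/(6 - 47/3) = 1/(-29/3) = -3/29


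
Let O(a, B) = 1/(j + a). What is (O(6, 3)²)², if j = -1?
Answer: 1/625 ≈ 0.0016000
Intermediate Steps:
O(a, B) = 1/(-1 + a)
(O(6, 3)²)² = ((1/(-1 + 6))²)² = ((1/5)²)² = ((⅕)²)² = (1/25)² = 1/625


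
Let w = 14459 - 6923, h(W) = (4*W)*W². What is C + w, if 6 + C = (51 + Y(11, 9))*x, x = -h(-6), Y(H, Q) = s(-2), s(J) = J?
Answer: 49866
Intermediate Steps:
h(W) = 4*W³
Y(H, Q) = -2
w = 7536
x = 864 (x = -4*(-6)³ = -4*(-216) = -1*(-864) = 864)
C = 42330 (C = -6 + (51 - 2)*864 = -6 + 49*864 = -6 + 42336 = 42330)
C + w = 42330 + 7536 = 49866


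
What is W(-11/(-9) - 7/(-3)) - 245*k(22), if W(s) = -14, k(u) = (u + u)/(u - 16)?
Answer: -5432/3 ≈ -1810.7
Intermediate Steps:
k(u) = 2*u/(-16 + u) (k(u) = (2*u)/(-16 + u) = 2*u/(-16 + u))
W(-11/(-9) - 7/(-3)) - 245*k(22) = -14 - 490*22/(-16 + 22) = -14 - 490*22/6 = -14 - 245*22/3 = -14 - 5390/3 = -5432/3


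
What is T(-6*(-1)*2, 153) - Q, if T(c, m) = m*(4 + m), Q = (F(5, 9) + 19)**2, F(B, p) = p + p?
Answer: 22652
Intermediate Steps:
F(B, p) = 2*p
Q = 1369 (Q = (2*9 + 19)**2 = (18 + 19)**2 = 37**2 = 1369)
T(-6*(-1)*2, 153) - Q = 153*(4 + 153) - 1*1369 = 153*157 - 1369 = 24021 - 1369 = 22652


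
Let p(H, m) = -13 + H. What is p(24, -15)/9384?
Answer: 11/9384 ≈ 0.0011722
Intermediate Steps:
p(24, -15)/9384 = (-13 + 24)/9384 = 11*(1/9384) = 11/9384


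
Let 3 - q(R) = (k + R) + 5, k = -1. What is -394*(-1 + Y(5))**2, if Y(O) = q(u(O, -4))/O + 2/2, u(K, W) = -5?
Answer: -6304/25 ≈ -252.16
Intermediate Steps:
q(R) = -1 - R (q(R) = 3 - ((-1 + R) + 5) = 3 - (4 + R) = 3 + (-4 - R) = -1 - R)
Y(O) = 1 + 4/O (Y(O) = (-1 - 1*(-5))/O + 2/2 = (-1 + 5)/O + 2*(1/2) = 4/O + 1 = 1 + 4/O)
-394*(-1 + Y(5))**2 = -394*(-1 + (4 + 5)/5)**2 = -394*(-1 + (1/5)*9)**2 = -394*(-1 + 9/5)**2 = -394*(4/5)**2 = -394*16/25 = -6304/25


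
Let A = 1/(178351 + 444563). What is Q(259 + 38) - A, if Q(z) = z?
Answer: 185005457/622914 ≈ 297.00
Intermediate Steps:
A = 1/622914 ≈ 1.6054e-6
Q(259 + 38) - A = (259 + 38) - 1*1/622914 = 297 - 1/622914 = 185005457/622914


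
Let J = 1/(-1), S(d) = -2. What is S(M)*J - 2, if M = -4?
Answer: 0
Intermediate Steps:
J = -1
S(M)*J - 2 = -2*(-1) - 2 = 2 - 2 = 0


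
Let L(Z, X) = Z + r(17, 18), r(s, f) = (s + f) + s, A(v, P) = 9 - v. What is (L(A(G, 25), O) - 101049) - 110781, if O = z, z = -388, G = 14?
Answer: -211783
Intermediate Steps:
r(s, f) = f + 2*s (r(s, f) = (f + s) + s = f + 2*s)
O = -388
L(Z, X) = 52 + Z (L(Z, X) = Z + (18 + 2*17) = Z + (18 + 34) = Z + 52 = 52 + Z)
(L(A(G, 25), O) - 101049) - 110781 = ((52 + (9 - 1*14)) - 101049) - 110781 = ((52 + (9 - 14)) - 101049) - 110781 = ((52 - 5) - 101049) - 110781 = (47 - 101049) - 110781 = -101002 - 110781 = -211783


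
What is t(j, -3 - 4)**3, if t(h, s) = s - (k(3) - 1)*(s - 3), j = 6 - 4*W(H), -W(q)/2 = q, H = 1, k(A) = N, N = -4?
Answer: -185193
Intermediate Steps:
k(A) = -4
W(q) = -2*q
j = 14 (j = 6 - (-8) = 6 - 4*(-2) = 6 + 8 = 14)
t(h, s) = -15 + 6*s (t(h, s) = s - (-4 - 1)*(s - 3) = s - (-5)*(-3 + s) = s - (15 - 5*s) = s + (-15 + 5*s) = -15 + 6*s)
t(j, -3 - 4)**3 = (-15 + 6*(-3 - 4))**3 = (-15 + 6*(-7))**3 = (-15 - 42)**3 = (-57)**3 = -185193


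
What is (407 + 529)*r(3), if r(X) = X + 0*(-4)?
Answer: 2808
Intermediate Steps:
r(X) = X (r(X) = X + 0 = X)
(407 + 529)*r(3) = (407 + 529)*3 = 936*3 = 2808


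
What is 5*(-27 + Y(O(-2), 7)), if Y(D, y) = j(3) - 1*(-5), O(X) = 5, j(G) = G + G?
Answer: -80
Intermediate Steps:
j(G) = 2*G
Y(D, y) = 11 (Y(D, y) = 2*3 - 1*(-5) = 6 + 5 = 11)
5*(-27 + Y(O(-2), 7)) = 5*(-27 + 11) = 5*(-16) = -80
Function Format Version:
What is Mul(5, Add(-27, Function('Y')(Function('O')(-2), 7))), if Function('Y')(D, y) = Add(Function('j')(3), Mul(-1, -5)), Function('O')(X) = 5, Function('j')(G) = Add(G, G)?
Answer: -80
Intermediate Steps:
Function('j')(G) = Mul(2, G)
Function('Y')(D, y) = 11 (Function('Y')(D, y) = Add(Mul(2, 3), Mul(-1, -5)) = Add(6, 5) = 11)
Mul(5, Add(-27, Function('Y')(Function('O')(-2), 7))) = Mul(5, Add(-27, 11)) = Mul(5, -16) = -80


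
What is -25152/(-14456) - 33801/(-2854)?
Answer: 70051383/5157178 ≈ 13.583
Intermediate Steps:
-25152/(-14456) - 33801/(-2854) = -25152*(-1/14456) - 33801*(-1/2854) = 3144/1807 + 33801/2854 = 70051383/5157178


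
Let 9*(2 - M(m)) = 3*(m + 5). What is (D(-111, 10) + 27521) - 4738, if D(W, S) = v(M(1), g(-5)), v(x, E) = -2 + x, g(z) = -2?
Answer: 22781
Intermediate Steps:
M(m) = ⅓ - m/3 (M(m) = 2 - (m + 5)/3 = 2 - (5 + m)/3 = 2 - (15 + 3*m)/9 = 2 + (-5/3 - m/3) = ⅓ - m/3)
D(W, S) = -2 (D(W, S) = -2 + (⅓ - ⅓*1) = -2 + (⅓ - ⅓) = -2 + 0 = -2)
(D(-111, 10) + 27521) - 4738 = (-2 + 27521) - 4738 = 27519 - 4738 = 22781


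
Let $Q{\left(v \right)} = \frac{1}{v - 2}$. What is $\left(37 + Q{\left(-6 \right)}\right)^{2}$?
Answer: $\frac{87025}{64} \approx 1359.8$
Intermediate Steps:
$Q{\left(v \right)} = \frac{1}{-2 + v}$
$\left(37 + Q{\left(-6 \right)}\right)^{2} = \left(37 + \frac{1}{-2 - 6}\right)^{2} = \left(37 + \frac{1}{-8}\right)^{2} = \left(37 - \frac{1}{8}\right)^{2} = \left(\frac{295}{8}\right)^{2} = \frac{87025}{64}$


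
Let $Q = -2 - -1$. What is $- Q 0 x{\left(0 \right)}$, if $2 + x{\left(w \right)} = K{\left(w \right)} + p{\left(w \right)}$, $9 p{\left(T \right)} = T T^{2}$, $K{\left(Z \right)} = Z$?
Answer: $0$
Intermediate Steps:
$p{\left(T \right)} = \frac{T^{3}}{9}$ ($p{\left(T \right)} = \frac{T T^{2}}{9} = \frac{T^{3}}{9}$)
$Q = -1$ ($Q = -2 + 1 = -1$)
$x{\left(w \right)} = -2 + w + \frac{w^{3}}{9}$ ($x{\left(w \right)} = -2 + \left(w + \frac{w^{3}}{9}\right) = -2 + w + \frac{w^{3}}{9}$)
$- Q 0 x{\left(0 \right)} = \left(-1\right) \left(-1\right) 0 \left(-2 + 0 + \frac{0^{3}}{9}\right) = 1 \cdot 0 \left(-2 + 0 + \frac{1}{9} \cdot 0\right) = 0 \left(-2 + 0 + 0\right) = 0 \left(-2\right) = 0$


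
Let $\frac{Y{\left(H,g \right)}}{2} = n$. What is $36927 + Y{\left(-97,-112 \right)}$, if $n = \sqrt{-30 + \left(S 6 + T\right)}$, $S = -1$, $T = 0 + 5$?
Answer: $36927 + 2 i \sqrt{31} \approx 36927.0 + 11.136 i$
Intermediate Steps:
$T = 5$
$n = i \sqrt{31}$ ($n = \sqrt{-30 + \left(\left(-1\right) 6 + 5\right)} = \sqrt{-30 + \left(-6 + 5\right)} = \sqrt{-30 - 1} = \sqrt{-31} = i \sqrt{31} \approx 5.5678 i$)
$Y{\left(H,g \right)} = 2 i \sqrt{31}$
$36927 + Y{\left(-97,-112 \right)} = 36927 + 2 i \sqrt{31}$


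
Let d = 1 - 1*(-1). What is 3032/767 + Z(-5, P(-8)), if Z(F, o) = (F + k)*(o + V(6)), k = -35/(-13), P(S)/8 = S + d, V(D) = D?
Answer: 77372/767 ≈ 100.88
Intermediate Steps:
d = 2 (d = 1 + 1 = 2)
P(S) = 16 + 8*S (P(S) = 8*(S + 2) = 8*(2 + S) = 16 + 8*S)
k = 35/13 (k = -35*(-1/13) = 35/13 ≈ 2.6923)
Z(F, o) = (6 + o)*(35/13 + F) (Z(F, o) = (F + 35/13)*(o + 6) = (35/13 + F)*(6 + o) = (6 + o)*(35/13 + F))
3032/767 + Z(-5, P(-8)) = 3032/767 + (210/13 + 6*(-5) + 35*(16 + 8*(-8))/13 - 5*(16 + 8*(-8))) = 3032*(1/767) + (210/13 - 30 + 35*(16 - 64)/13 - 5*(16 - 64)) = 3032/767 + (210/13 - 30 + (35/13)*(-48) - 5*(-48)) = 3032/767 + (210/13 - 30 - 1680/13 + 240) = 3032/767 + 1260/13 = 77372/767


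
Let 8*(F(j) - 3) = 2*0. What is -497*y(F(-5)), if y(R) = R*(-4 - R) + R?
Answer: 8946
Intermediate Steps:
F(j) = 3 (F(j) = 3 + (2*0)/8 = 3 + (1/8)*0 = 3 + 0 = 3)
y(R) = R + R*(-4 - R)
-497*y(F(-5)) = -(-497)*3*(3 + 3) = -(-497)*3*6 = -497*(-18) = 8946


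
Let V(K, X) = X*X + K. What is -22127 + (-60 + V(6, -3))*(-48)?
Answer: -19967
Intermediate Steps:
V(K, X) = K + X**2 (V(K, X) = X**2 + K = K + X**2)
-22127 + (-60 + V(6, -3))*(-48) = -22127 + (-60 + (6 + (-3)**2))*(-48) = -22127 + (-60 + (6 + 9))*(-48) = -22127 + (-60 + 15)*(-48) = -22127 - 45*(-48) = -22127 + 2160 = -19967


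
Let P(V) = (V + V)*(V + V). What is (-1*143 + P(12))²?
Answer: 187489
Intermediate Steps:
P(V) = 4*V² (P(V) = (2*V)*(2*V) = 4*V²)
(-1*143 + P(12))² = (-1*143 + 4*12²)² = (-143 + 4*144)² = (-143 + 576)² = 433² = 187489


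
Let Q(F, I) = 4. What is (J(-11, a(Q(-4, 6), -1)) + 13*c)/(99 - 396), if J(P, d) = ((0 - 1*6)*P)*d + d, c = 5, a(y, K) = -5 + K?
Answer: 337/297 ≈ 1.1347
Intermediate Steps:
J(P, d) = d - 6*P*d (J(P, d) = ((0 - 6)*P)*d + d = (-6*P)*d + d = -6*P*d + d = d - 6*P*d)
(J(-11, a(Q(-4, 6), -1)) + 13*c)/(99 - 396) = ((-5 - 1)*(1 - 6*(-11)) + 13*5)/(99 - 396) = (-6*(1 + 66) + 65)/(-297) = (-6*67 + 65)*(-1/297) = (-402 + 65)*(-1/297) = -337*(-1/297) = 337/297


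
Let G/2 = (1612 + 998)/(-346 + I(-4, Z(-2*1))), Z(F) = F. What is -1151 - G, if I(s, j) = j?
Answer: -1136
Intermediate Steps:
G = -15 (G = 2*((1612 + 998)/(-346 - 2*1)) = 2*(2610/(-346 - 2)) = 2*(2610/(-348)) = 2*(2610*(-1/348)) = 2*(-15/2) = -15)
-1151 - G = -1151 - 1*(-15) = -1151 + 15 = -1136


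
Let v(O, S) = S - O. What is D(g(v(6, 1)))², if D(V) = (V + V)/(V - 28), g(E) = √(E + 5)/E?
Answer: 0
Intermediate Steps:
g(E) = √(5 + E)/E
D(V) = 2*V/(-28 + V) (D(V) = (2*V)/(-28 + V) = 2*V/(-28 + V))
D(g(v(6, 1)))² = (2*(√(5 + (1 - 1*6))/(1 - 1*6))/(-28 + √(5 + (1 - 1*6))/(1 - 1*6)))² = (2*(√(5 + (1 - 6))/(1 - 6))/(-28 + √(5 + (1 - 6))/(1 - 6)))² = (2*(√(5 - 5)/(-5))/(-28 + √(5 - 5)/(-5)))² = (2*(-√0/5)/(-28 - √0/5))² = (2*(-⅕*0)/(-28 - ⅕*0))² = (2*0/(-28 + 0))² = (2*0/(-28))² = (2*0*(-1/28))² = 0² = 0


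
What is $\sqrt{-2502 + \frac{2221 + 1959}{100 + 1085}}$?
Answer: $\frac{i \sqrt{140336706}}{237} \approx 49.985 i$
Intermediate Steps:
$\sqrt{-2502 + \frac{2221 + 1959}{100 + 1085}} = \sqrt{-2502 + \frac{4180}{1185}} = \sqrt{-2502 + 4180 \cdot \frac{1}{1185}} = \sqrt{-2502 + \frac{836}{237}} = \sqrt{- \frac{592138}{237}} = \frac{i \sqrt{140336706}}{237}$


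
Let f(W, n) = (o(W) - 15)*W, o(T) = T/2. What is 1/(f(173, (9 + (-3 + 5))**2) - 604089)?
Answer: -2/1183439 ≈ -1.6900e-6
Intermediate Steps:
o(T) = T/2 (o(T) = T*(1/2) = T/2)
f(W, n) = W*(-15 + W/2) (f(W, n) = (W/2 - 15)*W = (-15 + W/2)*W = W*(-15 + W/2))
1/(f(173, (9 + (-3 + 5))**2) - 604089) = 1/((1/2)*173*(-30 + 173) - 604089) = 1/((1/2)*173*143 - 604089) = 1/(24739/2 - 604089) = 1/(-1183439/2) = -2/1183439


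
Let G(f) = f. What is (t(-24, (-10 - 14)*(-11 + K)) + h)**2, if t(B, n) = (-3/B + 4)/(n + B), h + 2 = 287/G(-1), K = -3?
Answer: 57809950969/692224 ≈ 83513.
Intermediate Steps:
h = -289 (h = -2 + 287/(-1) = -2 + 287*(-1) = -2 - 287 = -289)
t(B, n) = (4 - 3/B)/(B + n)
(t(-24, (-10 - 14)*(-11 + K)) + h)**2 = ((-3 + 4*(-24))/((-24)*(-24 + (-10 - 14)*(-11 - 3))) - 289)**2 = (-(-3 - 96)/(24*(-24 - 24*(-14))) - 289)**2 = (-1/24*(-99)/(-24 + 336) - 289)**2 = (-1/24*(-99)/312 - 289)**2 = (-1/24*1/312*(-99) - 289)**2 = (11/832 - 289)**2 = (-240437/832)**2 = 57809950969/692224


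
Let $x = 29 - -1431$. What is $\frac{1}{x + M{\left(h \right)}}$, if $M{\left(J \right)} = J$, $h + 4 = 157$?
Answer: $\frac{1}{1613} \approx 0.00061996$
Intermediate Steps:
$h = 153$ ($h = -4 + 157 = 153$)
$x = 1460$ ($x = 29 + 1431 = 1460$)
$\frac{1}{x + M{\left(h \right)}} = \frac{1}{1460 + 153} = \frac{1}{1613}$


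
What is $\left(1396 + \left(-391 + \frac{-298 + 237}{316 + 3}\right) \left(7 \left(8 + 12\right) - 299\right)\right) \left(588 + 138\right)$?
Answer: $\frac{1338937644}{29} \approx 4.617 \cdot 10^{7}$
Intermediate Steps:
$\left(1396 + \left(-391 + \frac{-298 + 237}{316 + 3}\right) \left(7 \left(8 + 12\right) - 299\right)\right) \left(588 + 138\right) = \left(1396 + \left(-391 - \frac{61}{319}\right) \left(7 \cdot 20 - 299\right)\right) 726 = \left(1396 + \left(-391 - \frac{61}{319}\right) \left(140 - 299\right)\right) 726 = \left(1396 + \left(-391 - \frac{61}{319}\right) \left(-159\right)\right) 726 = \left(1396 - - \frac{19841610}{319}\right) 726 = \left(1396 + \frac{19841610}{319}\right) 726 = \frac{20286934}{319} \cdot 726 = \frac{1338937644}{29}$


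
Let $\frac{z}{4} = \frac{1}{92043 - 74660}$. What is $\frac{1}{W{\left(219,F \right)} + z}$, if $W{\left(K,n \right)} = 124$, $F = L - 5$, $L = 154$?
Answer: $\frac{17383}{2155496} \approx 0.0080645$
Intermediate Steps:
$F = 149$ ($F = 154 - 5 = 149$)
$z = \frac{4}{17383}$ ($z = \frac{4}{92043 - 74660} = \frac{4}{17383} \approx 0.00023011$)
$\frac{1}{W{\left(219,F \right)} + z} = \frac{1}{124 + \frac{4}{17383}} = \frac{1}{\frac{2155496}{17383}} = \frac{17383}{2155496}$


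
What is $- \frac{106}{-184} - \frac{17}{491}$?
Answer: $\frac{24459}{45172} \approx 0.54146$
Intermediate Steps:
$- \frac{106}{-184} - \frac{17}{491} = \left(-106\right) \left(- \frac{1}{184}\right) - \frac{17}{491} = \frac{53}{92} - \frac{17}{491} = \frac{24459}{45172}$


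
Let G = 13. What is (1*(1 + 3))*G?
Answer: 52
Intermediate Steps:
(1*(1 + 3))*G = (1*(1 + 3))*13 = (1*4)*13 = 4*13 = 52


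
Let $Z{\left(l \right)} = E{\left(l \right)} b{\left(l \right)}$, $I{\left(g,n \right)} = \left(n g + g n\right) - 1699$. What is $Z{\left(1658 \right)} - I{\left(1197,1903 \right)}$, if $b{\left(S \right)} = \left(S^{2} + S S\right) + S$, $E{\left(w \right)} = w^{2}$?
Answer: $15118159374821$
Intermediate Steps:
$b{\left(S \right)} = S + 2 S^{2}$ ($b{\left(S \right)} = \left(S^{2} + S^{2}\right) + S = 2 S^{2} + S = S + 2 S^{2}$)
$I{\left(g,n \right)} = -1699 + 2 g n$ ($I{\left(g,n \right)} = \left(g n + g n\right) - 1699 = 2 g n - 1699 = -1699 + 2 g n$)
$Z{\left(l \right)} = l^{3} \left(1 + 2 l\right)$ ($Z{\left(l \right)} = l^{2} l \left(1 + 2 l\right) = l^{3} \left(1 + 2 l\right)$)
$Z{\left(1658 \right)} - I{\left(1197,1903 \right)} = 1658^{3} \left(1 + 2 \cdot 1658\right) - \left(-1699 + 2 \cdot 1197 \cdot 1903\right) = 4557782312 \left(1 + 3316\right) - \left(-1699 + 4555782\right) = 4557782312 \cdot 3317 - 4554083 = 15118163928904 - 4554083 = 15118159374821$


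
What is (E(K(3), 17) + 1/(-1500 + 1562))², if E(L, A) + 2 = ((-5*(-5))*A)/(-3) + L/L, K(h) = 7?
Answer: 704000089/34596 ≈ 20349.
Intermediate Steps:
E(L, A) = -1 - 25*A/3 (E(L, A) = -2 + (((-5*(-5))*A)/(-3) + L/L) = -2 + ((25*A)*(-⅓) + 1) = -2 + (-25*A/3 + 1) = -2 + (1 - 25*A/3) = -1 - 25*A/3)
(E(K(3), 17) + 1/(-1500 + 1562))² = ((-1 - 25/3*17) + 1/(-1500 + 1562))² = ((-1 - 425/3) + 1/62)² = (-428/3 + 1/62)² = (-26533/186)² = 704000089/34596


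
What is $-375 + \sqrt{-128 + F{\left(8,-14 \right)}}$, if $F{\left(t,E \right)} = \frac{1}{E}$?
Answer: $-375 + \frac{i \sqrt{25102}}{14} \approx -375.0 + 11.317 i$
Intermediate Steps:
$-375 + \sqrt{-128 + F{\left(8,-14 \right)}} = -375 + \sqrt{-128 + \frac{1}{-14}} = -375 + \sqrt{-128 - \frac{1}{14}} = -375 + \sqrt{- \frac{1793}{14}} = -375 + \frac{i \sqrt{25102}}{14}$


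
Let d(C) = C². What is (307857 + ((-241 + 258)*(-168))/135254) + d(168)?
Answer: 3246878337/9661 ≈ 3.3608e+5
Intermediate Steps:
(307857 + ((-241 + 258)*(-168))/135254) + d(168) = (307857 + ((-241 + 258)*(-168))/135254) + 168² = (307857 + (17*(-168))*(1/135254)) + 28224 = (307857 - 2856*1/135254) + 28224 = (307857 - 204/9661) + 28224 = 2974206273/9661 + 28224 = 3246878337/9661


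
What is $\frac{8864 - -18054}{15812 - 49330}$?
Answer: $- \frac{13459}{16759} \approx -0.80309$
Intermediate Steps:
$\frac{8864 - -18054}{15812 - 49330} = \frac{8864 + \left(-1836 + 19890\right)}{-33518} = \left(8864 + 18054\right) \left(- \frac{1}{33518}\right) = 26918 \left(- \frac{1}{33518}\right) = - \frac{13459}{16759}$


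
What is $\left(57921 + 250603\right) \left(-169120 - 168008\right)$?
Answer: $-104012079072$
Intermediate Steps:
$\left(57921 + 250603\right) \left(-169120 - 168008\right) = 308524 \left(-337128\right) = -104012079072$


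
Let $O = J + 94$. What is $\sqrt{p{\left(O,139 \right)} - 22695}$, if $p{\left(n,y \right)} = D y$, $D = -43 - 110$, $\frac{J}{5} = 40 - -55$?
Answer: $i \sqrt{43962} \approx 209.67 i$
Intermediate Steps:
$J = 475$ ($J = 5 \left(40 - -55\right) = 5 \left(40 + 55\right) = 5 \cdot 95 = 475$)
$O = 569$ ($O = 475 + 94 = 569$)
$D = -153$
$p{\left(n,y \right)} = - 153 y$
$\sqrt{p{\left(O,139 \right)} - 22695} = \sqrt{\left(-153\right) 139 - 22695} = \sqrt{-21267 - 22695} = \sqrt{-43962} = i \sqrt{43962}$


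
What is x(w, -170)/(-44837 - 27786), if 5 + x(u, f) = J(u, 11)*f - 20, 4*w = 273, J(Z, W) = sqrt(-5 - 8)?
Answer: 25/72623 + 170*I*sqrt(13)/72623 ≈ 0.00034424 + 0.0084401*I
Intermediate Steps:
J(Z, W) = I*sqrt(13) (J(Z, W) = sqrt(-13) = I*sqrt(13))
w = 273/4 (w = (1/4)*273 = 273/4 ≈ 68.250)
x(u, f) = -25 + I*f*sqrt(13) (x(u, f) = -5 + ((I*sqrt(13))*f - 20) = -5 + (I*f*sqrt(13) - 20) = -5 + (-20 + I*f*sqrt(13)) = -25 + I*f*sqrt(13))
x(w, -170)/(-44837 - 27786) = (-25 + I*(-170)*sqrt(13))/(-44837 - 27786) = (-25 - 170*I*sqrt(13))/(-72623) = (-25 - 170*I*sqrt(13))*(-1/72623) = 25/72623 + 170*I*sqrt(13)/72623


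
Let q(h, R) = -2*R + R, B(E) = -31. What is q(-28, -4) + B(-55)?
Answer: -27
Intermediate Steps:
q(h, R) = -R
q(-28, -4) + B(-55) = -1*(-4) - 31 = 4 - 31 = -27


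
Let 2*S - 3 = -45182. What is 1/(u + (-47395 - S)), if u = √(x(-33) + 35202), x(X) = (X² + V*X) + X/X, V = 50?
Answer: -99222/2461112753 - 4*√34642/2461112753 ≈ -4.0618e-5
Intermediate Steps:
S = -45179/2 (S = 3/2 + (½)*(-45182) = 3/2 - 22591 = -45179/2 ≈ -22590.)
x(X) = 1 + X² + 50*X (x(X) = (X² + 50*X) + X/X = (X² + 50*X) + 1 = 1 + X² + 50*X)
u = √34642 (u = √((1 + (-33)² + 50*(-33)) + 35202) = √((1 + 1089 - 1650) + 35202) = √(-560 + 35202) = √34642 ≈ 186.12)
1/(u + (-47395 - S)) = 1/(√34642 + (-47395 - 1*(-45179/2))) = 1/(√34642 + (-47395 + 45179/2)) = 1/(√34642 - 49611/2) = 1/(-49611/2 + √34642)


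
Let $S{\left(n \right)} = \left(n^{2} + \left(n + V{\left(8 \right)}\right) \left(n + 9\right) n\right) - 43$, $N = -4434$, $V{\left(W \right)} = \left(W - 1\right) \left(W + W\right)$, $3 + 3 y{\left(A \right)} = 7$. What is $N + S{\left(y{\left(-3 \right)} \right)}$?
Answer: $- \frac{78671}{27} \approx -2913.7$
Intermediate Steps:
$y{\left(A \right)} = \frac{4}{3}$ ($y{\left(A \right)} = -1 + \frac{1}{3} \cdot 7 = -1 + \frac{7}{3} = \frac{4}{3}$)
$V{\left(W \right)} = 2 W \left(-1 + W\right)$ ($V{\left(W \right)} = \left(-1 + W\right) 2 W = 2 W \left(-1 + W\right)$)
$S{\left(n \right)} = -43 + n^{2} + n \left(9 + n\right) \left(112 + n\right)$ ($S{\left(n \right)} = \left(n^{2} + \left(n + 2 \cdot 8 \left(-1 + 8\right)\right) \left(n + 9\right) n\right) - 43 = \left(n^{2} + \left(n + 2 \cdot 8 \cdot 7\right) \left(9 + n\right) n\right) - 43 = \left(n^{2} + \left(n + 112\right) \left(9 + n\right) n\right) - 43 = \left(n^{2} + \left(112 + n\right) \left(9 + n\right) n\right) - 43 = \left(n^{2} + \left(9 + n\right) \left(112 + n\right) n\right) - 43 = \left(n^{2} + n \left(9 + n\right) \left(112 + n\right)\right) - 43 = -43 + n^{2} + n \left(9 + n\right) \left(112 + n\right)$)
$N + S{\left(y{\left(-3 \right)} \right)} = -4434 + \left(-43 + \left(\frac{4}{3}\right)^{3} + 122 \left(\frac{4}{3}\right)^{2} + 1008 \cdot \frac{4}{3}\right) = -4434 + \left(-43 + \frac{64}{27} + 122 \cdot \frac{16}{9} + 1344\right) = -4434 + \left(-43 + \frac{64}{27} + \frac{1952}{9} + 1344\right) = -4434 + \frac{41047}{27} = - \frac{78671}{27}$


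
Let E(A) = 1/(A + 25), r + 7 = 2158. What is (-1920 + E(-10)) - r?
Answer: -61064/15 ≈ -4070.9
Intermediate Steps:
r = 2151 (r = -7 + 2158 = 2151)
E(A) = 1/(25 + A)
(-1920 + E(-10)) - r = (-1920 + 1/(25 - 10)) - 1*2151 = (-1920 + 1/15) - 2151 = -28799/15 - 2151 = -61064/15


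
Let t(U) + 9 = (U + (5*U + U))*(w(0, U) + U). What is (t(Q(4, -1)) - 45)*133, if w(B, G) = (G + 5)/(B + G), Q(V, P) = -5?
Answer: 16093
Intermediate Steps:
w(B, G) = (5 + G)/(B + G)
t(U) = -9 + 7*U*(U + (5 + U)/U) (t(U) = -9 + (U + (5*U + U))*((5 + U)/(0 + U) + U) = -9 + (U + 6*U)*((5 + U)/U + U) = -9 + (7*U)*(U + (5 + U)/U) = -9 + 7*U*(U + (5 + U)/U))
(t(Q(4, -1)) - 45)*133 = ((26 + 7*(-5) + 7*(-5)²) - 45)*133 = ((26 - 35 + 7*25) - 45)*133 = ((26 - 35 + 175) - 45)*133 = (166 - 45)*133 = 121*133 = 16093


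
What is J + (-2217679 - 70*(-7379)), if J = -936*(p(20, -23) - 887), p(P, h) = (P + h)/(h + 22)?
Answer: -873725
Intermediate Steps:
p(P, h) = (P + h)/(22 + h)
J = 827424 (J = -936*((20 - 23)/(22 - 23) - 887) = -936*(-3/(-1) - 887) = -936*(-1*(-3) - 887) = -936*(3 - 887) = -936*(-884) = 827424)
J + (-2217679 - 70*(-7379)) = 827424 + (-2217679 - 70*(-7379)) = 827424 + (-2217679 - 1*(-516530)) = 827424 + (-2217679 + 516530) = 827424 - 1701149 = -873725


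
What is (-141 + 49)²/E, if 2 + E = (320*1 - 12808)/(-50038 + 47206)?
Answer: 2996256/853 ≈ 3512.6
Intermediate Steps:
E = 853/354 (E = -2 + (320*1 - 12808)/(-50038 + 47206) = -2 + (320 - 12808)/(-2832) = -2 - 12488*(-1/2832) = -2 + 1561/354 = 853/354 ≈ 2.4096)
(-141 + 49)²/E = (-141 + 49)²/(853/354) = (-92)²*(354/853) = 8464*(354/853) = 2996256/853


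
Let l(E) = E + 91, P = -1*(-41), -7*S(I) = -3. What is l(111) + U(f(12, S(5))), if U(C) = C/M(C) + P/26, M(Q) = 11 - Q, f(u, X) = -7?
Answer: 23773/117 ≈ 203.19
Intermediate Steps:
S(I) = 3/7 (S(I) = -⅐*(-3) = 3/7)
P = 41
U(C) = 41/26 + C/(11 - C) (U(C) = C/(11 - C) + 41/26 = 41/26 + C/(11 - C))
l(E) = 91 + E
l(111) + U(f(12, S(5))) = (91 + 111) + (-451 + 15*(-7))/(26*(-11 - 7)) = 202 + (1/26)*(-451 - 105)/(-18) = 202 + (1/26)*(-1/18)*(-556) = 202 + 139/117 = 23773/117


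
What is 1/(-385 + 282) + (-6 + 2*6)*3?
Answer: 1853/103 ≈ 17.990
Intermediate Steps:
1/(-385 + 282) + (-6 + 2*6)*3 = 1/(-103) + (-6 + 12)*3 = -1/103 + 6*3 = -1/103 + 18 = 1853/103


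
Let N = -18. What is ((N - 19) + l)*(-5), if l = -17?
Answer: 270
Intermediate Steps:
((N - 19) + l)*(-5) = ((-18 - 19) - 17)*(-5) = (-37 - 17)*(-5) = -54*(-5) = 270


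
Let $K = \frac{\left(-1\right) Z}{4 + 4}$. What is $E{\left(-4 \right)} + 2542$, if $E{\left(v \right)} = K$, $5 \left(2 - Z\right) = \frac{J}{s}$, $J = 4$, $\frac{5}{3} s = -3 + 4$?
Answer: $\frac{30503}{12} \approx 2541.9$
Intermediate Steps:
$s = \frac{3}{5}$ ($s = \frac{3 \left(-3 + 4\right)}{5} = \frac{3}{5} \cdot 1 = \frac{3}{5} \approx 0.6$)
$Z = \frac{2}{3}$ ($Z = 2 - \frac{4 \frac{1}{\frac{3}{5}}}{5} = 2 - \frac{4 \cdot \frac{5}{3}}{5} = 2 - \frac{4}{3} = \frac{2}{3} \approx 0.66667$)
$K = - \frac{1}{12}$ ($K = \frac{\left(-1\right) \frac{2}{3}}{4 + 4} = - \frac{2}{3 \cdot 8} = \left(- \frac{2}{3}\right) \frac{1}{8} = - \frac{1}{12} \approx -0.083333$)
$E{\left(v \right)} = - \frac{1}{12}$
$E{\left(-4 \right)} + 2542 = - \frac{1}{12} + 2542 = \frac{30503}{12}$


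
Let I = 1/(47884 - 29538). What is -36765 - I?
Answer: -674490691/18346 ≈ -36765.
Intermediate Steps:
I = 1/18346 ≈ 5.4508e-5
-36765 - I = -36765 - 1*1/18346 = -36765 - 1/18346 = -674490691/18346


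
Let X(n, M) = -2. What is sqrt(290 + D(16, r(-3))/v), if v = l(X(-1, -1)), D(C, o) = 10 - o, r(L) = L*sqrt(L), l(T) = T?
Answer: sqrt(1140 - 6*I*sqrt(3))/2 ≈ 16.882 - 0.076948*I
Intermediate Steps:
r(L) = L**(3/2)
v = -2
sqrt(290 + D(16, r(-3))/v) = sqrt(290 + (10 - (-3)**(3/2))/(-2)) = sqrt(290 + (10 - (-3)*I*sqrt(3))*(-1/2)) = sqrt(290 + (10 + 3*I*sqrt(3))*(-1/2)) = sqrt(290 + (-5 - 3*I*sqrt(3)/2)) = sqrt(285 - 3*I*sqrt(3)/2)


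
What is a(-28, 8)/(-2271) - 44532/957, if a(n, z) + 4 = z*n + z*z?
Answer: -33658408/724449 ≈ -46.461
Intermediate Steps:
a(n, z) = -4 + z² + n*z (a(n, z) = -4 + (z*n + z*z) = -4 + (n*z + z²) = -4 + (z² + n*z) = -4 + z² + n*z)
a(-28, 8)/(-2271) - 44532/957 = (-4 + 8² - 28*8)/(-2271) - 44532/957 = (-4 + 64 - 224)*(-1/2271) - 44532*1/957 = -164*(-1/2271) - 14844/319 = 164/2271 - 14844/319 = -33658408/724449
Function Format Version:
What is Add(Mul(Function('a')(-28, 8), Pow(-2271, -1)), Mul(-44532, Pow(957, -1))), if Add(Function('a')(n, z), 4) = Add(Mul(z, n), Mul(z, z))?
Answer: Rational(-33658408, 724449) ≈ -46.461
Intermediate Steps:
Function('a')(n, z) = Add(-4, Pow(z, 2), Mul(n, z)) (Function('a')(n, z) = Add(-4, Add(Mul(z, n), Mul(z, z))) = Add(-4, Add(Mul(n, z), Pow(z, 2))) = Add(-4, Add(Pow(z, 2), Mul(n, z))) = Add(-4, Pow(z, 2), Mul(n, z)))
Add(Mul(Function('a')(-28, 8), Pow(-2271, -1)), Mul(-44532, Pow(957, -1))) = Add(Mul(Add(-4, Pow(8, 2), Mul(-28, 8)), Pow(-2271, -1)), Mul(-44532, Pow(957, -1))) = Add(Mul(Add(-4, 64, -224), Rational(-1, 2271)), Mul(-44532, Rational(1, 957))) = Add(Mul(-164, Rational(-1, 2271)), Rational(-14844, 319)) = Add(Rational(164, 2271), Rational(-14844, 319)) = Rational(-33658408, 724449)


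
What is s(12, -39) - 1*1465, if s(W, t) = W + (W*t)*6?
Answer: -4261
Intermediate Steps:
s(W, t) = W + 6*W*t
s(12, -39) - 1*1465 = 12*(1 + 6*(-39)) - 1*1465 = 12*(1 - 234) - 1465 = 12*(-233) - 1465 = -2796 - 1465 = -4261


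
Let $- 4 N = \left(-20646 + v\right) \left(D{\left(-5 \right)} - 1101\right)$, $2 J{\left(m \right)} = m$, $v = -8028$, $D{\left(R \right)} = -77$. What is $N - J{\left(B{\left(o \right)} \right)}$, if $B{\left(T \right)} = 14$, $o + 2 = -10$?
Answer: $-8444500$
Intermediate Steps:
$o = -12$ ($o = -2 - 10 = -12$)
$J{\left(m \right)} = \frac{m}{2}$
$N = -8444493$ ($N = - \frac{\left(-20646 - 8028\right) \left(-77 - 1101\right)}{4} = - \frac{\left(-28674\right) \left(-1178\right)}{4} = \left(- \frac{1}{4}\right) 33777972 = -8444493$)
$N - J{\left(B{\left(o \right)} \right)} = -8444493 - \frac{1}{2} \cdot 14 = -8444493 - 7 = -8444500$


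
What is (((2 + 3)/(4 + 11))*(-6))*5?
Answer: -10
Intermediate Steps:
(((2 + 3)/(4 + 11))*(-6))*5 = ((5/15)*(-6))*5 = ((5*(1/15))*(-6))*5 = ((1/3)*(-6))*5 = -2*5 = -10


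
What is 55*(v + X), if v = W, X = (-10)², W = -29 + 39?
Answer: 6050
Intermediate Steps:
W = 10
X = 100
v = 10
55*(v + X) = 55*(10 + 100) = 55*110 = 6050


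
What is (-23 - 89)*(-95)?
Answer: 10640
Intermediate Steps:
(-23 - 89)*(-95) = -112*(-95) = 10640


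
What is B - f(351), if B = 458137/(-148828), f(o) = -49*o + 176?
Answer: 2533040907/148828 ≈ 17020.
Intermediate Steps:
f(o) = 176 - 49*o
B = -458137/148828 (B = 458137*(-1/148828) = -458137/148828 ≈ -3.0783)
B - f(351) = -458137/148828 - (176 - 49*351) = -458137/148828 - (176 - 17199) = -458137/148828 - 1*(-17023) = -458137/148828 + 17023 = 2533040907/148828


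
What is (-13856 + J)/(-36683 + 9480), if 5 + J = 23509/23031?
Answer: 319209182/626512293 ≈ 0.50950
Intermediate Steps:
J = -91646/23031 (J = -5 + 23509/23031 = -91646/23031 ≈ -3.9792)
(-13856 + J)/(-36683 + 9480) = (-13856 - 91646/23031)/(-36683 + 9480) = -319209182/23031/(-27203) = -319209182/23031*(-1/27203) = 319209182/626512293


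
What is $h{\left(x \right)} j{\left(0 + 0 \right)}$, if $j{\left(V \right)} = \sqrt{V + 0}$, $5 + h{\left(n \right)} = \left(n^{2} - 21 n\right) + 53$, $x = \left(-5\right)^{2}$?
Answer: $0$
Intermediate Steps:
$x = 25$
$h{\left(n \right)} = 48 + n^{2} - 21 n$ ($h{\left(n \right)} = -5 + \left(\left(n^{2} - 21 n\right) + 53\right) = -5 + \left(53 + n^{2} - 21 n\right) = 48 + n^{2} - 21 n$)
$j{\left(V \right)} = \sqrt{V}$
$h{\left(x \right)} j{\left(0 + 0 \right)} = \left(48 + 25^{2} - 525\right) \sqrt{0 + 0} = \left(48 + 625 - 525\right) \sqrt{0} = 148 \cdot 0 = 0$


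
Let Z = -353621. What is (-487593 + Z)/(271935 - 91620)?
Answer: -841214/180315 ≈ -4.6652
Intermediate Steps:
(-487593 + Z)/(271935 - 91620) = (-487593 - 353621)/(271935 - 91620) = -841214/180315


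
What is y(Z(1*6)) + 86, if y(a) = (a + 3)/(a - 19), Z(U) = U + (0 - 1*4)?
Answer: 1457/17 ≈ 85.706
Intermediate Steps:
Z(U) = -4 + U (Z(U) = U + (0 - 4) = U - 4 = -4 + U)
y(a) = (3 + a)/(-19 + a)
y(Z(1*6)) + 86 = (3 + (-4 + 1*6))/(-19 + (-4 + 1*6)) + 86 = (3 + (-4 + 6))/(-19 + (-4 + 6)) + 86 = (3 + 2)/(-19 + 2) + 86 = 5/(-17) + 86 = -1/17*5 + 86 = -5/17 + 86 = 1457/17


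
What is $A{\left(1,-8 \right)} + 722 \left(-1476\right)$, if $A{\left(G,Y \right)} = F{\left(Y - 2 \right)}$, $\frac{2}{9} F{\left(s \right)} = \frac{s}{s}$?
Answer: $- \frac{2131335}{2} \approx -1.0657 \cdot 10^{6}$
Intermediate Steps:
$F{\left(s \right)} = \frac{9}{2}$ ($F{\left(s \right)} = \frac{9 \frac{s}{s}}{2} = \frac{9}{2} \cdot 1 = \frac{9}{2}$)
$A{\left(G,Y \right)} = \frac{9}{2}$
$A{\left(1,-8 \right)} + 722 \left(-1476\right) = \frac{9}{2} + 722 \left(-1476\right) = \frac{9}{2} - 1065672 = - \frac{2131335}{2}$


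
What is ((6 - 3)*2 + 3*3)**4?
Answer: 50625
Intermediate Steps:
((6 - 3)*2 + 3*3)**4 = (3*2 + 9)**4 = (6 + 9)**4 = 15**4 = 50625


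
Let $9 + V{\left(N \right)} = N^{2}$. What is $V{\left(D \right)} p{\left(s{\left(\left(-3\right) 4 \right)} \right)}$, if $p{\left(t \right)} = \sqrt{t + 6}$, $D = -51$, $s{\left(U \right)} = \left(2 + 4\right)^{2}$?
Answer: $2592 \sqrt{42} \approx 16798.0$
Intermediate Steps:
$s{\left(U \right)} = 36$ ($s{\left(U \right)} = 6^{2} = 36$)
$V{\left(N \right)} = -9 + N^{2}$
$p{\left(t \right)} = \sqrt{6 + t}$
$V{\left(D \right)} p{\left(s{\left(\left(-3\right) 4 \right)} \right)} = \left(-9 + \left(-51\right)^{2}\right) \sqrt{6 + 36} = \left(-9 + 2601\right) \sqrt{42} = 2592 \sqrt{42}$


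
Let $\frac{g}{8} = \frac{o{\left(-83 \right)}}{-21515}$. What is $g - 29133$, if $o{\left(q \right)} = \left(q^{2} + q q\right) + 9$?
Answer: $- \frac{626906791}{21515} \approx -29138.0$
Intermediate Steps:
$o{\left(q \right)} = 9 + 2 q^{2}$ ($o{\left(q \right)} = \left(q^{2} + q^{2}\right) + 9 = 2 q^{2} + 9 = 9 + 2 q^{2}$)
$g = - \frac{110296}{21515}$ ($g = 8 \frac{9 + 2 \left(-83\right)^{2}}{-21515} = 8 \left(9 + 2 \cdot 6889\right) \left(- \frac{1}{21515}\right) = 8 \left(9 + 13778\right) \left(- \frac{1}{21515}\right) = 8 \cdot 13787 \left(- \frac{1}{21515}\right) = 8 \left(- \frac{13787}{21515}\right) = - \frac{110296}{21515} \approx -5.1265$)
$g - 29133 = - \frac{110296}{21515} - 29133 = - \frac{626906791}{21515}$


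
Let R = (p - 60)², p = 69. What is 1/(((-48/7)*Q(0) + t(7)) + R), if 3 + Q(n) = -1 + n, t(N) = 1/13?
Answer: 91/9874 ≈ 0.0092161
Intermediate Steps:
t(N) = 1/13 (t(N) = 1*(1/13) = 1/13)
Q(n) = -4 + n (Q(n) = -3 + (-1 + n) = -4 + n)
R = 81 (R = (69 - 60)² = 9² = 81)
1/(((-48/7)*Q(0) + t(7)) + R) = 1/(((-48/7)*(-4 + 0) + 1/13) + 81) = 1/((-48*⅐*(-4) + 1/13) + 81) = 1/((-48/7*(-4) + 1/13) + 81) = 1/((192/7 + 1/13) + 81) = 1/(2503/91 + 81) = 1/(9874/91) = 91/9874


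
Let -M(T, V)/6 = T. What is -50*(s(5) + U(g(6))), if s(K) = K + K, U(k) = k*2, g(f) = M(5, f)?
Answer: 2500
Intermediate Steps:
M(T, V) = -6*T
g(f) = -30 (g(f) = -6*5 = -30)
U(k) = 2*k
s(K) = 2*K
-50*(s(5) + U(g(6))) = -50*(2*5 + 2*(-30)) = -50*(10 - 60) = -50*(-50) = 2500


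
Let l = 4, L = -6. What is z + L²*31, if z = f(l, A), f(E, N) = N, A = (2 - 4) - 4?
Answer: 1110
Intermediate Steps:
A = -6 (A = -2 - 4 = -6)
z = -6
z + L²*31 = -6 + (-6)²*31 = -6 + 36*31 = -6 + 1116 = 1110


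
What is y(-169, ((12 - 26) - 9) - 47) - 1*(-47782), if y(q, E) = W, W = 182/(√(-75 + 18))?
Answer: 47782 - 182*I*√57/57 ≈ 47782.0 - 24.106*I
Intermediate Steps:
W = -182*I*√57/57 (W = 182/(√(-57)) = 182/((I*√57)) = 182*(-I*√57/57) = -182*I*√57/57 ≈ -24.106*I)
y(q, E) = -182*I*√57/57
y(-169, ((12 - 26) - 9) - 47) - 1*(-47782) = -182*I*√57/57 - 1*(-47782) = -182*I*√57/57 + 47782 = 47782 - 182*I*√57/57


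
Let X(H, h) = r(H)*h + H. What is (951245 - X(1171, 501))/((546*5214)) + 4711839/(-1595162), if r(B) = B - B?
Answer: -1487293580516/567647171091 ≈ -2.6201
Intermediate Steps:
r(B) = 0
X(H, h) = H (X(H, h) = 0*h + H = 0 + H = H)
(951245 - X(1171, 501))/((546*5214)) + 4711839/(-1595162) = (951245 - 1*1171)/((546*5214)) + 4711839/(-1595162) = (951245 - 1171)/2846844 + 4711839*(-1/1595162) = 950074*(1/2846844) - 4711839/1595162 = 475037/1423422 - 4711839/1595162 = -1487293580516/567647171091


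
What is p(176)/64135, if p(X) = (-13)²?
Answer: 169/64135 ≈ 0.0026351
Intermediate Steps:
p(X) = 169
p(176)/64135 = 169/64135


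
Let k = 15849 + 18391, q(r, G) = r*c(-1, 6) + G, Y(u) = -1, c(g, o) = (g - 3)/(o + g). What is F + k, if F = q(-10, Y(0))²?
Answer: 34289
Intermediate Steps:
c(g, o) = (-3 + g)/(g + o)
q(r, G) = G - 4*r/5 (q(r, G) = r*((-3 - 1)/(-1 + 6)) + G = r*(-4/5) + G = r*((⅕)*(-4)) + G = r*(-⅘) + G = -4*r/5 + G = G - 4*r/5)
k = 34240
F = 49 (F = (-1 - ⅘*(-10))² = (-1 + 8)² = 7² = 49)
F + k = 49 + 34240 = 34289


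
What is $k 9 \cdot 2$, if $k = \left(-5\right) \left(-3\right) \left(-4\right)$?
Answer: $-1080$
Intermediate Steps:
$k = -60$ ($k = 15 \left(-4\right) = -60$)
$k 9 \cdot 2 = \left(-60\right) 9 \cdot 2 = \left(-540\right) 2 = -1080$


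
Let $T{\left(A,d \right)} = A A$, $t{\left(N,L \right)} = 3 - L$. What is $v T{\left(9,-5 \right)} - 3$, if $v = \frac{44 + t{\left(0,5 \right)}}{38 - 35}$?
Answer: $1131$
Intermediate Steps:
$T{\left(A,d \right)} = A^{2}$
$v = 14$ ($v = \frac{44 + \left(3 - 5\right)}{38 - 35} = \frac{44 + \left(3 - 5\right)}{3} = \left(44 - 2\right) \frac{1}{3} = 42 \cdot \frac{1}{3} = 14$)
$v T{\left(9,-5 \right)} - 3 = 14 \cdot 9^{2} - 3 = 14 \cdot 81 - 3 = 1134 - 3 = 1131$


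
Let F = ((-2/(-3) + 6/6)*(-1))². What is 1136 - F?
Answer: 10199/9 ≈ 1133.2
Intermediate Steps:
F = 25/9 (F = ((-2*(-⅓) + 6*(⅙))*(-1))² = ((⅔ + 1)*(-1))² = ((5/3)*(-1))² = (-5/3)² = 25/9 ≈ 2.7778)
1136 - F = 1136 - 1*25/9 = 1136 - 25/9 = 10199/9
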